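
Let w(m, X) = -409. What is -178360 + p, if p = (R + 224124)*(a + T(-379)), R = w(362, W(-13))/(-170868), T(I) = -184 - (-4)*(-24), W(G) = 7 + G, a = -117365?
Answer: -1501772898579975/56956 ≈ -2.6367e+10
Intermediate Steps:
T(I) = -280 (T(I) = -184 - 1*96 = -184 - 96 = -280)
R = 409/170868 (R = -409/(-170868) = -409*(-1/170868) = 409/170868 ≈ 0.0023937)
p = -1501762739907815/56956 (p = (409/170868 + 224124)*(-117365 - 280) = (38295620041/170868)*(-117645) = -1501762739907815/56956 ≈ -2.6367e+10)
-178360 + p = -178360 - 1501762739907815/56956 = -1501772898579975/56956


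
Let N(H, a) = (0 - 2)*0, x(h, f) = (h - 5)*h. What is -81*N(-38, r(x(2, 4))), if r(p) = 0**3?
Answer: 0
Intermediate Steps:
x(h, f) = h*(-5 + h) (x(h, f) = (-5 + h)*h = h*(-5 + h))
r(p) = 0
N(H, a) = 0 (N(H, a) = -2*0 = 0)
-81*N(-38, r(x(2, 4))) = -81*0 = 0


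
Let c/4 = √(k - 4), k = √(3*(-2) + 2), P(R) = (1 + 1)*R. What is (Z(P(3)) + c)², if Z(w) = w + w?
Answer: 16*(3 + √2*√(-2 + I))² ≈ 126.64 + 229.58*I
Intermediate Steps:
P(R) = 2*R
k = 2*I (k = √(-6 + 2) = √(-4) = 2*I ≈ 2.0*I)
Z(w) = 2*w
c = 4*√(-4 + 2*I) (c = 4*√(2*I - 4) = 4*√(-4 + 2*I) ≈ 1.9435 + 8.2327*I)
(Z(P(3)) + c)² = (2*(2*3) + 4*√(-4 + 2*I))² = (2*6 + 4*√(-4 + 2*I))² = (12 + 4*√(-4 + 2*I))²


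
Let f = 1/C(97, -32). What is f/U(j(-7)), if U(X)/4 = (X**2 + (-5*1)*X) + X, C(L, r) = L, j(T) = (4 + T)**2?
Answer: 1/17460 ≈ 5.7274e-5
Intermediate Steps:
U(X) = -16*X + 4*X**2 (U(X) = 4*((X**2 + (-5*1)*X) + X) = 4*((X**2 - 5*X) + X) = 4*(X**2 - 4*X) = -16*X + 4*X**2)
f = 1/97 ≈ 0.010309
f/U(j(-7)) = 1/(97*((4*(4 - 7)**2*(-4 + (4 - 7)**2)))) = 1/(97*((4*(-3)**2*(-4 + (-3)**2)))) = 1/(97*((4*9*(-4 + 9)))) = 1/(97*((4*9*5))) = (1/97)/180 = (1/97)*(1/180) = 1/17460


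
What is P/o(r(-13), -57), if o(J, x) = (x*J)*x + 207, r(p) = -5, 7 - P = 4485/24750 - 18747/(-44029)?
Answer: -464437729/1165126218300 ≈ -0.00039862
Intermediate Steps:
P = 464437729/72647850 (P = 7 - (4485/24750 - 18747/(-44029)) = 7 - (4485*(1/24750) - 18747*(-1/44029)) = 7 - (299/1650 + 18747/44029) = 7 - 1*44097221/72647850 = 7 - 44097221/72647850 = 464437729/72647850 ≈ 6.3930)
o(J, x) = 207 + J*x² (o(J, x) = (J*x)*x + 207 = J*x² + 207 = 207 + J*x²)
P/o(r(-13), -57) = 464437729/(72647850*(207 - 5*(-57)²)) = 464437729/(72647850*(207 - 5*3249)) = 464437729/(72647850*(207 - 16245)) = (464437729/72647850)/(-16038) = (464437729/72647850)*(-1/16038) = -464437729/1165126218300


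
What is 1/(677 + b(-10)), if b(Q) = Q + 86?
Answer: 1/753 ≈ 0.0013280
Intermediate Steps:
b(Q) = 86 + Q
1/(677 + b(-10)) = 1/(677 + (86 - 10)) = 1/(677 + 76) = 1/753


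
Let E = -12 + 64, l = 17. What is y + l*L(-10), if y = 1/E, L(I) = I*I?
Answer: 88401/52 ≈ 1700.0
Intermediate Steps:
L(I) = I²
E = 52
y = 1/52 ≈ 0.019231
y + l*L(-10) = 1/52 + 17*(-10)² = 1/52 + 17*100 = 1/52 + 1700 = 88401/52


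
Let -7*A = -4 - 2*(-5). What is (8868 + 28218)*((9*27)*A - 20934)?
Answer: -784082808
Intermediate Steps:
A = -6/7 (A = -(-4 - 2*(-5))/7 = -(-4 + 10)/7 = -⅐*6 = -6/7 ≈ -0.85714)
(8868 + 28218)*((9*27)*A - 20934) = (8868 + 28218)*((9*27)*(-6/7) - 20934) = 37086*(243*(-6/7) - 20934) = 37086*(-1458/7 - 20934) = 37086*(-147996/7) = -784082808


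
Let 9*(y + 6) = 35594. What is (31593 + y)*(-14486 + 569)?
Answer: -1483909403/3 ≈ -4.9464e+8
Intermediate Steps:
y = 35540/9 (y = -6 + (⅑)*35594 = -6 + 35594/9 = 35540/9 ≈ 3948.9)
(31593 + y)*(-14486 + 569) = (31593 + 35540/9)*(-14486 + 569) = (319877/9)*(-13917) = -1483909403/3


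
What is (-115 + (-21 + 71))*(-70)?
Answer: 4550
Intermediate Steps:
(-115 + (-21 + 71))*(-70) = (-115 + 50)*(-70) = -65*(-70) = 4550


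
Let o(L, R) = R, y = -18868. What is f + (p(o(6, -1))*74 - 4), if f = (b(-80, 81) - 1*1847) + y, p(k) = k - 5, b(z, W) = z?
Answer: -21243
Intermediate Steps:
p(k) = -5 + k
f = -20795 (f = (-80 - 1*1847) - 18868 = (-80 - 1847) - 18868 = -1927 - 18868 = -20795)
f + (p(o(6, -1))*74 - 4) = -20795 + ((-5 - 1)*74 - 4) = -20795 + (-6*74 - 4) = -20795 + (-444 - 4) = -20795 - 448 = -21243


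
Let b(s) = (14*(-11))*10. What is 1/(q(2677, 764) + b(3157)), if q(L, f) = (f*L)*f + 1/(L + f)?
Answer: 3441/5376743675533 ≈ 6.3998e-10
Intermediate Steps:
b(s) = -1540 (b(s) = -154*10 = -1540)
q(L, f) = 1/(L + f) + L*f**2 (q(L, f) = (L*f)*f + 1/(L + f) = L*f**2 + 1/(L + f) = 1/(L + f) + L*f**2)
1/(q(2677, 764) + b(3157)) = 1/((1 + 2677*764**3 + 2677**2*764**2)/(2677 + 764) - 1540) = 1/((1 + 2677*445943744 + 7166329*583696)/3441 - 1540) = 1/((1 + 1193791402688 + 4182957571984)/3441 - 1540) = 1/((1/3441)*5376748974673 - 1540) = 1/(5376748974673/3441 - 1540) = 1/(5376743675533/3441) = 3441/5376743675533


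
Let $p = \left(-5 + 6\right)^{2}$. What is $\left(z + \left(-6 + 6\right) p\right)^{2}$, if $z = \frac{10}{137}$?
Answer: $\frac{100}{18769} \approx 0.0053279$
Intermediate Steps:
$p = 1$ ($p = 1^{2} = 1$)
$z = \frac{10}{137}$ ($z = 10 \cdot \frac{1}{137} = \frac{10}{137} \approx 0.072993$)
$\left(z + \left(-6 + 6\right) p\right)^{2} = \left(\frac{10}{137} + \left(-6 + 6\right) 1\right)^{2} = \left(\frac{10}{137} + 0 \cdot 1\right)^{2} = \left(\frac{10}{137} + 0\right)^{2} = \left(\frac{10}{137}\right)^{2} = \frac{100}{18769}$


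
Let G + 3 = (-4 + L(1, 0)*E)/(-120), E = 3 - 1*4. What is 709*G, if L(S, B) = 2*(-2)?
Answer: -2127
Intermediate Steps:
E = -1 (E = 3 - 4 = -1)
L(S, B) = -4
G = -3 (G = -3 + (-4 - 4*(-1))/(-120) = -3 + (-4 + 4)*(-1/120) = -3 + 0*(-1/120) = -3 + 0 = -3)
709*G = 709*(-3) = -2127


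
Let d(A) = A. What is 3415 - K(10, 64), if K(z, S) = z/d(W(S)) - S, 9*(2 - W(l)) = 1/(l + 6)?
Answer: 4373761/1259 ≈ 3474.0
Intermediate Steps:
W(l) = 2 - 1/(9*(6 + l)) (W(l) = 2 - 1/(9*(l + 6)) = 2 - 1/(9*(6 + l)))
K(z, S) = -S + 9*z*(6 + S)/(107 + 18*S) (K(z, S) = z/(((107 + 18*S)/(9*(6 + S)))) - S = (9*(6 + S)/(107 + 18*S))*z - S = 9*z*(6 + S)/(107 + 18*S) - S = -S + 9*z*(6 + S)/(107 + 18*S))
3415 - K(10, 64) = 3415 - (-1*64*(107 + 18*64) + 9*10*(6 + 64))/(107 + 18*64) = 3415 - (-1*64*(107 + 1152) + 9*10*70)/(107 + 1152) = 3415 - (-1*64*1259 + 6300)/1259 = 3415 - (-80576 + 6300)/1259 = 3415 - (-74276)/1259 = 3415 - 1*(-74276/1259) = 3415 + 74276/1259 = 4373761/1259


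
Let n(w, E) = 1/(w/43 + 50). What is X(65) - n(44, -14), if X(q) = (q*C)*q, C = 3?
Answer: 27808907/2194 ≈ 12675.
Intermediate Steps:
X(q) = 3*q² (X(q) = (q*3)*q = (3*q)*q = 3*q²)
n(w, E) = 1/(50 + w/43) (n(w, E) = 1/(w*(1/43) + 50) = 1/(w/43 + 50) = 1/(50 + w/43))
X(65) - n(44, -14) = 3*65² - 43/(2150 + 44) = 3*4225 - 43/2194 = 12675 - 43/2194 = 27808907/2194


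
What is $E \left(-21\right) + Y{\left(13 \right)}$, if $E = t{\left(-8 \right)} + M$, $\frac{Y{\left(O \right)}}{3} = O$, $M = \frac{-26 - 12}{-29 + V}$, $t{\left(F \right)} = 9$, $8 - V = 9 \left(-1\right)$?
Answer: $- \frac{433}{2} \approx -216.5$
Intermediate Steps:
$V = 17$ ($V = 8 - 9 \left(-1\right) = 8 - -9 = 8 + 9 = 17$)
$M = \frac{19}{6}$ ($M = \frac{-26 - 12}{-29 + 17} = - \frac{38}{-12} = \left(-38\right) \left(- \frac{1}{12}\right) = \frac{19}{6} \approx 3.1667$)
$Y{\left(O \right)} = 3 O$
$E = \frac{73}{6}$ ($E = 9 + \frac{19}{6} = \frac{73}{6} \approx 12.167$)
$E \left(-21\right) + Y{\left(13 \right)} = \frac{73}{6} \left(-21\right) + 3 \cdot 13 = - \frac{511}{2} + 39 = - \frac{433}{2}$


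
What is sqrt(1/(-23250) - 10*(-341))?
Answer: sqrt(73732724070)/4650 ≈ 58.395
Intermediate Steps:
sqrt(1/(-23250) - 10*(-341)) = sqrt(-1/23250 + 3410) = sqrt(79282499/23250) = sqrt(73732724070)/4650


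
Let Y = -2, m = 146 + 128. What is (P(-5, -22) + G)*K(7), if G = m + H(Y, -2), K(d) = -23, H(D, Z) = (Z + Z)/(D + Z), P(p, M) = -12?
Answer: -6049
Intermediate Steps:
m = 274
H(D, Z) = 2*Z/(D + Z) (H(D, Z) = (2*Z)/(D + Z) = 2*Z/(D + Z))
G = 275 (G = 274 + 2*(-2)/(-2 - 2) = 274 + 2*(-2)/(-4) = 274 + 2*(-2)*(-1/4) = 274 + 1 = 275)
(P(-5, -22) + G)*K(7) = (-12 + 275)*(-23) = 263*(-23) = -6049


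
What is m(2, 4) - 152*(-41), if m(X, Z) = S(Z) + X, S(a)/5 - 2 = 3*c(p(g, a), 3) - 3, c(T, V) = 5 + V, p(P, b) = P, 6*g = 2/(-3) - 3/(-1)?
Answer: 6349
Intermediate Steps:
g = 7/18 (g = (2/(-3) - 3/(-1))/6 = (2*(-⅓) - 3*(-1))/6 = (-⅔ + 3)/6 = (⅙)*(7/3) = 7/18 ≈ 0.38889)
S(a) = 115 (S(a) = 10 + 5*(3*(5 + 3) - 3) = 10 + 5*(3*8 - 3) = 10 + 5*(24 - 3) = 10 + 5*21 = 10 + 105 = 115)
m(X, Z) = 115 + X
m(2, 4) - 152*(-41) = (115 + 2) - 152*(-41) = 117 + 6232 = 6349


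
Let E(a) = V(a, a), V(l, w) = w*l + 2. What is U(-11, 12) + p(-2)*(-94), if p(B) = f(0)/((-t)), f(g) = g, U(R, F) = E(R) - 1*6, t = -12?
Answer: 117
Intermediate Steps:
V(l, w) = 2 + l*w (V(l, w) = l*w + 2 = 2 + l*w)
E(a) = 2 + a² (E(a) = 2 + a*a = 2 + a²)
U(R, F) = -4 + R² (U(R, F) = (2 + R²) - 1*6 = (2 + R²) - 6 = -4 + R²)
p(B) = 0 (p(B) = 0/((-1*(-12))) = 0/12 = 0*(1/12) = 0)
U(-11, 12) + p(-2)*(-94) = (-4 + (-11)²) + 0*(-94) = (-4 + 121) + 0 = 117 + 0 = 117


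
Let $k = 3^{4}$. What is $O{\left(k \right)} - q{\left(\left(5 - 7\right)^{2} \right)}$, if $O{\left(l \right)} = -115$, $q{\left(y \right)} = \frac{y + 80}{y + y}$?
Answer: $- \frac{251}{2} \approx -125.5$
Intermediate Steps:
$q{\left(y \right)} = \frac{80 + y}{2 y}$
$k = 81$
$O{\left(k \right)} - q{\left(\left(5 - 7\right)^{2} \right)} = -115 - \frac{80 + \left(5 - 7\right)^{2}}{2 \left(5 - 7\right)^{2}} = -115 - \frac{80 + \left(-2\right)^{2}}{2 \left(-2\right)^{2}} = -115 - \frac{80 + 4}{2 \cdot 4} = -115 - \frac{1}{2} \cdot \frac{1}{4} \cdot 84 = -115 - \frac{21}{2} = - \frac{251}{2}$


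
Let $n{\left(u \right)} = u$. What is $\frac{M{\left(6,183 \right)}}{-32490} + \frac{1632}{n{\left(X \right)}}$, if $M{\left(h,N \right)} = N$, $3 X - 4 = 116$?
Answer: $\frac{441803}{10830} \approx 40.794$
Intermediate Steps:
$X = 40$ ($X = \frac{4}{3} + \frac{1}{3} \cdot 116 = \frac{4}{3} + \frac{116}{3} = 40$)
$\frac{M{\left(6,183 \right)}}{-32490} + \frac{1632}{n{\left(X \right)}} = \frac{183}{-32490} + \frac{1632}{40} = 183 \left(- \frac{1}{32490}\right) + 1632 \cdot \frac{1}{40} = - \frac{61}{10830} + \frac{204}{5} = \frac{441803}{10830}$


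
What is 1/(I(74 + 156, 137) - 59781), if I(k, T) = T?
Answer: -1/59644 ≈ -1.6766e-5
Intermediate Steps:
1/(I(74 + 156, 137) - 59781) = 1/(137 - 59781) = 1/(-59644) = -1/59644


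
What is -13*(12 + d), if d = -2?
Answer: -130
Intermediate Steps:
-13*(12 + d) = -13*(12 - 2) = -13*10 = -130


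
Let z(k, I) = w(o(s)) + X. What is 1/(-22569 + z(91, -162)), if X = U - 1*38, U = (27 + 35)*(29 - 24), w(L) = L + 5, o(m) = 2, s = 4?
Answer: -1/22290 ≈ -4.4863e-5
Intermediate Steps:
w(L) = 5 + L
U = 310 (U = 62*5 = 310)
X = 272 (X = 310 - 1*38 = 310 - 38 = 272)
z(k, I) = 279 (z(k, I) = (5 + 2) + 272 = 7 + 272 = 279)
1/(-22569 + z(91, -162)) = 1/(-22569 + 279) = 1/(-22290) = -1/22290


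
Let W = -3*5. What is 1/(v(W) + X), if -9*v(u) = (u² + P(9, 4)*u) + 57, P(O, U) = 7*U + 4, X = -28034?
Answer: -1/28012 ≈ -3.5699e-5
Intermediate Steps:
P(O, U) = 4 + 7*U
W = -15
v(u) = -19/3 - 32*u/9 - u²/9 (v(u) = -((u² + (4 + 7*4)*u) + 57)/9 = -((u² + (4 + 28)*u) + 57)/9 = -((u² + 32*u) + 57)/9 = -(57 + u² + 32*u)/9 = -19/3 - 32*u/9 - u²/9)
1/(v(W) + X) = 1/((-19/3 - 32/9*(-15) - ⅑*(-15)²) - 28034) = 1/((-19/3 + 160/3 - ⅑*225) - 28034) = 1/((-19/3 + 160/3 - 25) - 28034) = 1/(22 - 28034) = 1/(-28012) = -1/28012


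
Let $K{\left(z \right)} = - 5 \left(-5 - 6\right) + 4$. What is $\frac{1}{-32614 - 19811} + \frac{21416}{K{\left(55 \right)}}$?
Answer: $\frac{1122733741}{3093075} \approx 362.98$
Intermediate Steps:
$K{\left(z \right)} = 59$ ($K{\left(z \right)} = - 5 \left(-5 - 6\right) + 4 = \left(-5\right) \left(-11\right) + 4 = 55 + 4 = 59$)
$\frac{1}{-32614 - 19811} + \frac{21416}{K{\left(55 \right)}} = \frac{1}{-32614 - 19811} + \frac{21416}{59} = \frac{1}{-52425} + 21416 \cdot \frac{1}{59} = - \frac{1}{52425} + \frac{21416}{59} = \frac{1122733741}{3093075}$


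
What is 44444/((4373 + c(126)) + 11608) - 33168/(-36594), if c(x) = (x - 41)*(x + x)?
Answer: 159272228/76036233 ≈ 2.0947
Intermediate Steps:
c(x) = 2*x*(-41 + x) (c(x) = (-41 + x)*(2*x) = 2*x*(-41 + x))
44444/((4373 + c(126)) + 11608) - 33168/(-36594) = 44444/((4373 + 2*126*(-41 + 126)) + 11608) - 33168/(-36594) = 44444/((4373 + 2*126*85) + 11608) - 33168*(-1/36594) = 44444/((4373 + 21420) + 11608) + 5528/6099 = 44444/(25793 + 11608) + 5528/6099 = 44444/37401 + 5528/6099 = 159272228/76036233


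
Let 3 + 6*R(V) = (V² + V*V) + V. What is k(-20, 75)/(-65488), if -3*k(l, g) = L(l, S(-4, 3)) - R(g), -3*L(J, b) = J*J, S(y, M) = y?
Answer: -6061/589392 ≈ -0.010283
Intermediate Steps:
R(V) = -½ + V²/3 + V/6 (R(V) = -½ + ((V² + V*V) + V)/6 = -½ + ((V² + V²) + V)/6 = -½ + (2*V² + V)/6 = -½ + (V + 2*V²)/6 = -½ + (V²/3 + V/6) = -½ + V²/3 + V/6)
L(J, b) = -J²/3 (L(J, b) = -J*J/3 = -J²/3)
k(l, g) = -⅙ + g²/9 + l²/9 + g/18 (k(l, g) = -(-l²/3 - (-½ + g²/3 + g/6))/3 = -(-l²/3 + (½ - g²/3 - g/6))/3 = -(½ - g²/3 - l²/3 - g/6)/3 = -⅙ + g²/9 + l²/9 + g/18)
k(-20, 75)/(-65488) = (-⅙ + (⅑)*75² + (⅑)*(-20)² + (1/18)*75)/(-65488) = (-⅙ + (⅑)*5625 + (⅑)*400 + 25/6)*(-1/65488) = (-⅙ + 625 + 400/9 + 25/6)*(-1/65488) = (6061/9)*(-1/65488) = -6061/589392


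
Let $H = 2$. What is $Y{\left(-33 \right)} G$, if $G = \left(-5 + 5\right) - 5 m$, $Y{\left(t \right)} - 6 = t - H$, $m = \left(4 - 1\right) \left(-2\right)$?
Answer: $-870$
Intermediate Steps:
$m = -6$ ($m = 3 \left(-2\right) = -6$)
$Y{\left(t \right)} = 4 + t$ ($Y{\left(t \right)} = 6 + \left(t - 2\right) = 6 + \left(-2 + t\right) = 4 + t$)
$G = 30$ ($G = \left(-5 + 5\right) - -30 = 0 + 30 = 30$)
$Y{\left(-33 \right)} G = \left(4 - 33\right) 30 = \left(-29\right) 30 = -870$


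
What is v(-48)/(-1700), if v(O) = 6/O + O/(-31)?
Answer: -353/421600 ≈ -0.00083729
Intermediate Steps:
v(O) = 6/O - O/31 (v(O) = 6/O + O*(-1/31) = 6/O - O/31)
v(-48)/(-1700) = (6/(-48) - 1/31*(-48))/(-1700) = (6*(-1/48) + 48/31)*(-1/1700) = (-1/8 + 48/31)*(-1/1700) = (353/248)*(-1/1700) = -353/421600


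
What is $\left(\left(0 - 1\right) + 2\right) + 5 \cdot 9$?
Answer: $46$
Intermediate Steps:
$\left(\left(0 - 1\right) + 2\right) + 5 \cdot 9 = \left(-1 + 2\right) + 45 = 1 + 45 = 46$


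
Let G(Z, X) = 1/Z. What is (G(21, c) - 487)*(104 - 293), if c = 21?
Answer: 92034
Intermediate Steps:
(G(21, c) - 487)*(104 - 293) = (1/21 - 487)*(104 - 293) = (1/21 - 487)*(-189) = -10226/21*(-189) = 92034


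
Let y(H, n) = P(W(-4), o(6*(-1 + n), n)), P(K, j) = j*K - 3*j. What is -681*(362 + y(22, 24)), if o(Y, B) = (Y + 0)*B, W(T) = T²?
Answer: -29567658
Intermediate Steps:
o(Y, B) = B*Y (o(Y, B) = Y*B = B*Y)
P(K, j) = -3*j + K*j (P(K, j) = K*j - 3*j = -3*j + K*j)
y(H, n) = 13*n*(-6 + 6*n) (y(H, n) = (n*(6*(-1 + n)))*(-3 + (-4)²) = (n*(-6 + 6*n))*(-3 + 16) = (n*(-6 + 6*n))*13 = 13*n*(-6 + 6*n))
-681*(362 + y(22, 24)) = -681*(362 + 78*24*(-1 + 24)) = -681*(362 + 78*24*23) = -681*(362 + 43056) = -681*43418 = -29567658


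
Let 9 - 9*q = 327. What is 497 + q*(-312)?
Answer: 11521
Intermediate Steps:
q = -106/3 (q = 1 - 1/9*327 = 1 - 109/3 = -106/3 ≈ -35.333)
497 + q*(-312) = 497 - 106/3*(-312) = 497 + 11024 = 11521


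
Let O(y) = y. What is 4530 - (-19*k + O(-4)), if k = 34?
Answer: 5180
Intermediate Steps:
4530 - (-19*k + O(-4)) = 4530 - (-19*34 - 4) = 4530 - (-646 - 4) = 4530 - 1*(-650) = 4530 + 650 = 5180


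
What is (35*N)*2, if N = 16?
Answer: 1120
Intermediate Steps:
(35*N)*2 = (35*16)*2 = 560*2 = 1120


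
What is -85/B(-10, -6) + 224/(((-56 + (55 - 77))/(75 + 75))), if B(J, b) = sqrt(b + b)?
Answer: -5600/13 + 85*I*sqrt(3)/6 ≈ -430.77 + 24.537*I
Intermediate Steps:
B(J, b) = sqrt(2)*sqrt(b) (B(J, b) = sqrt(2*b) = sqrt(2)*sqrt(b))
-85/B(-10, -6) + 224/(((-56 + (55 - 77))/(75 + 75))) = -85*(-I*sqrt(3)/6) + 224/(((-56 + (55 - 77))/(75 + 75))) = -85*(-I*sqrt(3)/6) + 224/(((-56 - 22)/150)) = -85*(-I*sqrt(3)/6) + 224/((-78*1/150)) = -(-85)*I*sqrt(3)/6 + 224/(-13/25) = 85*I*sqrt(3)/6 + 224*(-25/13) = 85*I*sqrt(3)/6 - 5600/13 = -5600/13 + 85*I*sqrt(3)/6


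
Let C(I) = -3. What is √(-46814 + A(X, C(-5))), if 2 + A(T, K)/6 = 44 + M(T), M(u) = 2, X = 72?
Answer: 35*I*√38 ≈ 215.75*I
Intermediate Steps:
A(T, K) = 264 (A(T, K) = -12 + 6*(44 + 2) = -12 + 6*46 = -12 + 276 = 264)
√(-46814 + A(X, C(-5))) = √(-46814 + 264) = √(-46550) = 35*I*√38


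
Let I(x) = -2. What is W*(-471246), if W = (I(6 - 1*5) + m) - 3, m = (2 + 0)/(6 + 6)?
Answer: 2277689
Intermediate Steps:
m = ⅙ (m = 2/12 = 2*(1/12) = ⅙ ≈ 0.16667)
W = -29/6 (W = (-2 + ⅙) - 3 = -11/6 - 3 = -29/6 ≈ -4.8333)
W*(-471246) = -29/6*(-471246) = 2277689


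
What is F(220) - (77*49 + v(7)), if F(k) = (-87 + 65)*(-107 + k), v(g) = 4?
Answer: -6263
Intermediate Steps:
F(k) = 2354 - 22*k (F(k) = -22*(-107 + k) = 2354 - 22*k)
F(220) - (77*49 + v(7)) = (2354 - 22*220) - (77*49 + 4) = (2354 - 4840) - (3773 + 4) = -2486 - 1*3777 = -2486 - 3777 = -6263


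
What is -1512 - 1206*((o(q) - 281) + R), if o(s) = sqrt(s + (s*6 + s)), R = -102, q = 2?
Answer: 455562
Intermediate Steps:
o(s) = 2*sqrt(2)*sqrt(s) (o(s) = sqrt(s + (6*s + s)) = sqrt(s + 7*s) = sqrt(8*s) = 2*sqrt(2)*sqrt(s))
-1512 - 1206*((o(q) - 281) + R) = -1512 - 1206*((2*sqrt(2)*sqrt(2) - 281) - 102) = -1512 - 1206*((4 - 281) - 102) = -1512 - 1206*(-277 - 102) = -1512 - 1206*(-379) = -1512 + 457074 = 455562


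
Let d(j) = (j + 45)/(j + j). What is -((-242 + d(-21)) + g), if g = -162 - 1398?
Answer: 12618/7 ≈ 1802.6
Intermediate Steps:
g = -1560
d(j) = (45 + j)/(2*j) (d(j) = (45 + j)/((2*j)) = (45 + j)*(1/(2*j)) = (45 + j)/(2*j))
-((-242 + d(-21)) + g) = -((-242 + (½)*(45 - 21)/(-21)) - 1560) = -((-242 + (½)*(-1/21)*24) - 1560) = -((-242 - 4/7) - 1560) = -(-1698/7 - 1560) = -1*(-12618/7) = 12618/7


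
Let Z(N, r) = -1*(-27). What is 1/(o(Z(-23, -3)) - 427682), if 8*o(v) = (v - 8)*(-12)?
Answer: -2/855421 ≈ -2.3380e-6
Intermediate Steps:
Z(N, r) = 27
o(v) = 12 - 3*v/2 (o(v) = ((v - 8)*(-12))/8 = ((-8 + v)*(-12))/8 = (96 - 12*v)/8 = 12 - 3*v/2)
1/(o(Z(-23, -3)) - 427682) = 1/((12 - 3/2*27) - 427682) = 1/((12 - 81/2) - 427682) = 1/(-57/2 - 427682) = 1/(-855421/2) = -2/855421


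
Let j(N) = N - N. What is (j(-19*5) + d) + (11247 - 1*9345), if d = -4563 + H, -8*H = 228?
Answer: -5379/2 ≈ -2689.5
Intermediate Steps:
H = -57/2 (H = -1/8*228 = -57/2 ≈ -28.500)
j(N) = 0
d = -9183/2 (d = -4563 - 57/2 = -9183/2 ≈ -4591.5)
(j(-19*5) + d) + (11247 - 1*9345) = (0 - 9183/2) + (11247 - 1*9345) = -9183/2 + (11247 - 9345) = -9183/2 + 1902 = -5379/2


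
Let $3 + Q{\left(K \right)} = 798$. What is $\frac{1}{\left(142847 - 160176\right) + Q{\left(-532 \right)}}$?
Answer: $- \frac{1}{16534} \approx -6.0481 \cdot 10^{-5}$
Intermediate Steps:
$Q{\left(K \right)} = 795$ ($Q{\left(K \right)} = -3 + 798 = 795$)
$\frac{1}{\left(142847 - 160176\right) + Q{\left(-532 \right)}} = \frac{1}{\left(142847 - 160176\right) + 795} = \frac{1}{-17329 + 795} = \frac{1}{-16534} = - \frac{1}{16534}$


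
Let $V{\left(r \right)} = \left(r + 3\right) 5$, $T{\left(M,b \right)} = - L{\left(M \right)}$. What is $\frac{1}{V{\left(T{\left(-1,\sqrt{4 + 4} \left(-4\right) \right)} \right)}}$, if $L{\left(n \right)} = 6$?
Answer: $- \frac{1}{15} \approx -0.066667$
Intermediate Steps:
$T{\left(M,b \right)} = -6$ ($T{\left(M,b \right)} = \left(-1\right) 6 = -6$)
$V{\left(r \right)} = 15 + 5 r$ ($V{\left(r \right)} = \left(3 + r\right) 5 = 15 + 5 r$)
$\frac{1}{V{\left(T{\left(-1,\sqrt{4 + 4} \left(-4\right) \right)} \right)}} = \frac{1}{15 + 5 \left(-6\right)} = \frac{1}{15 - 30} = \frac{1}{-15} = - \frac{1}{15}$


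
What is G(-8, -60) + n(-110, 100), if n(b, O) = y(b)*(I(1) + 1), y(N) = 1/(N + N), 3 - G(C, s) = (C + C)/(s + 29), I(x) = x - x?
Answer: 16909/6820 ≈ 2.4793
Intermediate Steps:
I(x) = 0
G(C, s) = 3 - 2*C/(29 + s) (G(C, s) = 3 - (C + C)/(s + 29) = 3 - 2*C/(29 + s))
y(N) = 1/(2*N)
n(b, O) = 1/(2*b) (n(b, O) = (1/(2*b))*(0 + 1) = (1/(2*b))*1 = 1/(2*b))
G(-8, -60) + n(-110, 100) = (87 - 2*(-8) + 3*(-60))/(29 - 60) + (½)/(-110) = (87 + 16 - 180)/(-31) + (½)*(-1/110) = -1/31*(-77) - 1/220 = 77/31 - 1/220 = 16909/6820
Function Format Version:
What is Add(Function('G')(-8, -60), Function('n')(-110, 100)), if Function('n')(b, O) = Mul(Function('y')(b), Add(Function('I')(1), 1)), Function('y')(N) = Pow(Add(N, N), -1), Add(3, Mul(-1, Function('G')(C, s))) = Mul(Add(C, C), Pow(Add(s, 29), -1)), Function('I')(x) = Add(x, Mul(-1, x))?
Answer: Rational(16909, 6820) ≈ 2.4793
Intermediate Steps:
Function('I')(x) = 0
Function('G')(C, s) = Add(3, Mul(-2, C, Pow(Add(29, s), -1))) (Function('G')(C, s) = Add(3, Mul(-1, Mul(Add(C, C), Pow(Add(s, 29), -1)))) = Add(3, Mul(-1, Mul(Mul(2, C), Pow(Add(29, s), -1)))) = Add(3, Mul(-1, Mul(2, C, Pow(Add(29, s), -1)))) = Add(3, Mul(-2, C, Pow(Add(29, s), -1))))
Function('y')(N) = Mul(Rational(1, 2), Pow(N, -1)) (Function('y')(N) = Pow(Mul(2, N), -1) = Mul(Rational(1, 2), Pow(N, -1)))
Function('n')(b, O) = Mul(Rational(1, 2), Pow(b, -1)) (Function('n')(b, O) = Mul(Mul(Rational(1, 2), Pow(b, -1)), Add(0, 1)) = Mul(Mul(Rational(1, 2), Pow(b, -1)), 1) = Mul(Rational(1, 2), Pow(b, -1)))
Add(Function('G')(-8, -60), Function('n')(-110, 100)) = Add(Mul(Pow(Add(29, -60), -1), Add(87, Mul(-2, -8), Mul(3, -60))), Mul(Rational(1, 2), Pow(-110, -1))) = Add(Mul(Pow(-31, -1), Add(87, 16, -180)), Mul(Rational(1, 2), Rational(-1, 110))) = Add(Mul(Rational(-1, 31), -77), Rational(-1, 220)) = Add(Rational(77, 31), Rational(-1, 220)) = Rational(16909, 6820)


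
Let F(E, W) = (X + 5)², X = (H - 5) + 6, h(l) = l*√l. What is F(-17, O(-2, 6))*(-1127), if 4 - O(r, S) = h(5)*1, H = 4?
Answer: -112700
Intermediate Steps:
h(l) = l^(3/2)
X = 5 (X = (4 - 5) + 6 = -1 + 6 = 5)
O(r, S) = 4 - 5*√5 (O(r, S) = 4 - 5^(3/2) = 4 - 5*√5)
F(E, W) = 100 (F(E, W) = (5 + 5)² = 10² = 100)
F(-17, O(-2, 6))*(-1127) = 100*(-1127) = -112700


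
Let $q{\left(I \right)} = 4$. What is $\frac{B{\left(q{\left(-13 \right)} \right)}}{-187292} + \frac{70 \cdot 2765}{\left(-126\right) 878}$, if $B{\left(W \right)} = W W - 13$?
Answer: $- \frac{1294667803}{739990692} \approx -1.7496$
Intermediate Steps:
$B{\left(W \right)} = -13 + W^{2}$ ($B{\left(W \right)} = W^{2} - 13 = -13 + W^{2}$)
$\frac{B{\left(q{\left(-13 \right)} \right)}}{-187292} + \frac{70 \cdot 2765}{\left(-126\right) 878} = \frac{-13 + 4^{2}}{-187292} + \frac{70 \cdot 2765}{\left(-126\right) 878} = \left(-13 + 16\right) \left(- \frac{1}{187292}\right) + \frac{193550}{-110628} = 3 \left(- \frac{1}{187292}\right) + 193550 \left(- \frac{1}{110628}\right) = - \frac{3}{187292} - \frac{13825}{7902} = - \frac{1294667803}{739990692}$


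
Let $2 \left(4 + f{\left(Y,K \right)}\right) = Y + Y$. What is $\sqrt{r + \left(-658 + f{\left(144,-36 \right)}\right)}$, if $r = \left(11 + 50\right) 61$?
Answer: $\sqrt{3203} \approx 56.595$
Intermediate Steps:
$f{\left(Y,K \right)} = -4 + Y$ ($f{\left(Y,K \right)} = -4 + \frac{Y + Y}{2} = -4 + \frac{2 Y}{2} = -4 + Y$)
$r = 3721$ ($r = 61 \cdot 61 = 3721$)
$\sqrt{r + \left(-658 + f{\left(144,-36 \right)}\right)} = \sqrt{3721 + \left(-658 + \left(-4 + 144\right)\right)} = \sqrt{3721 + \left(-658 + 140\right)} = \sqrt{3721 - 518} = \sqrt{3203}$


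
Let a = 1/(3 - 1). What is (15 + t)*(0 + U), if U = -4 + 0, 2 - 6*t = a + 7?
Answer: -169/3 ≈ -56.333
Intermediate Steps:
a = ½ (a = 1/2 = ½ ≈ 0.50000)
t = -11/12 (t = ⅓ - (½ + 7)/6 = ⅓ - ⅙*15/2 = ⅓ - 5/4 = -11/12 ≈ -0.91667)
U = -4
(15 + t)*(0 + U) = (15 - 11/12)*(0 - 4) = (169/12)*(-4) = -169/3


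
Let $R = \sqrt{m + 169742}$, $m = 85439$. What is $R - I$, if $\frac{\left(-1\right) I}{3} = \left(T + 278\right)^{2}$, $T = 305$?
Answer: $1019667 + \sqrt{255181} \approx 1.0202 \cdot 10^{6}$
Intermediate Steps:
$I = -1019667$ ($I = - 3 \left(305 + 278\right)^{2} = - 3 \cdot 583^{2} = \left(-3\right) 339889 = -1019667$)
$R = \sqrt{255181}$ ($R = \sqrt{85439 + 169742} = \sqrt{255181} \approx 505.15$)
$R - I = \sqrt{255181} - -1019667 = \sqrt{255181} + 1019667 = 1019667 + \sqrt{255181}$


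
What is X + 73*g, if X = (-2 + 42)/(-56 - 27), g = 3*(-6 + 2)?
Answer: -72748/83 ≈ -876.48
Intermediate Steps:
g = -12 (g = 3*(-4) = -12)
X = -40/83 (X = 40/(-83) = 40*(-1/83) = -40/83 ≈ -0.48193)
X + 73*g = -40/83 + 73*(-12) = -40/83 - 876 = -72748/83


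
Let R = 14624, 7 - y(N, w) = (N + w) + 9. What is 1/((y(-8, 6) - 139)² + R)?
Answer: 1/33945 ≈ 2.9459e-5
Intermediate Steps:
y(N, w) = -2 - N - w (y(N, w) = 7 - ((N + w) + 9) = 7 - (9 + N + w) = 7 + (-9 - N - w) = -2 - N - w)
1/((y(-8, 6) - 139)² + R) = 1/(((-2 - 1*(-8) - 1*6) - 139)² + 14624) = 1/(((-2 + 8 - 6) - 139)² + 14624) = 1/((0 - 139)² + 14624) = 1/((-139)² + 14624) = 1/(19321 + 14624) = 1/33945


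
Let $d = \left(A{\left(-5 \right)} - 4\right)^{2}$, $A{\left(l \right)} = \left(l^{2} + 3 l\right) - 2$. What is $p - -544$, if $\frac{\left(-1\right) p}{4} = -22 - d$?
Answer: $696$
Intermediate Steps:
$A{\left(l \right)} = -2 + l^{2} + 3 l$
$d = 16$ ($d = \left(\left(-2 + \left(-5\right)^{2} + 3 \left(-5\right)\right) - 4\right)^{2} = \left(\left(-2 + 25 - 15\right) - 4\right)^{2} = \left(8 - 4\right)^{2} = 4^{2} = 16$)
$p = 152$ ($p = - 4 \left(-22 - 16\right) = \left(-4\right) \left(-38\right) = 152$)
$p - -544 = 152 - -544 = 152 + 544 = 696$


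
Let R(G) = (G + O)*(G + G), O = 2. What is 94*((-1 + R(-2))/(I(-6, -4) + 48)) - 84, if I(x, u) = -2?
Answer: -1979/23 ≈ -86.043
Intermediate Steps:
R(G) = 2*G*(2 + G) (R(G) = (G + 2)*(G + G) = (2 + G)*(2*G) = 2*G*(2 + G))
94*((-1 + R(-2))/(I(-6, -4) + 48)) - 84 = 94*((-1 + 2*(-2)*(2 - 2))/(-2 + 48)) - 84 = 94*((-1 + 2*(-2)*0)/46) - 84 = 94*((-1 + 0)*(1/46)) - 84 = 94*(-1*1/46) - 84 = 94*(-1/46) - 84 = -47/23 - 84 = -1979/23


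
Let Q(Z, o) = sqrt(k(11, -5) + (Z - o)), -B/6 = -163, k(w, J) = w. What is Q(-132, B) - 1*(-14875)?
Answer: 14875 + I*sqrt(1099) ≈ 14875.0 + 33.151*I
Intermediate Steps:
B = 978 (B = -6*(-163) = 978)
Q(Z, o) = sqrt(11 + Z - o) (Q(Z, o) = sqrt(11 + (Z - o)) = sqrt(11 + Z - o))
Q(-132, B) - 1*(-14875) = sqrt(11 - 132 - 1*978) - 1*(-14875) = sqrt(11 - 132 - 978) + 14875 = sqrt(-1099) + 14875 = I*sqrt(1099) + 14875 = 14875 + I*sqrt(1099)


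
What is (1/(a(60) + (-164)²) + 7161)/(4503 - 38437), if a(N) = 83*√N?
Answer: -1294317594133/6133413351646 + 83*√15/12266826703292 ≈ -0.21103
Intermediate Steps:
(1/(a(60) + (-164)²) + 7161)/(4503 - 38437) = (1/(83*√60 + (-164)²) + 7161)/(4503 - 38437) = (1/(83*(2*√15) + 26896) + 7161)/(-33934) = (1/(166*√15 + 26896) + 7161)*(-1/33934) = (1/(26896 + 166*√15) + 7161)*(-1/33934) = (7161 + 1/(26896 + 166*√15))*(-1/33934) = -7161/33934 - 1/(33934*(26896 + 166*√15))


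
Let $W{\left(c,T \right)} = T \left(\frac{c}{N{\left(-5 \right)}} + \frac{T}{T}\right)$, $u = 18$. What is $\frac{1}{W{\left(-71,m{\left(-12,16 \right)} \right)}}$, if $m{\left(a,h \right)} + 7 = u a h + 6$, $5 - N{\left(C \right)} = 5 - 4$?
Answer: $\frac{4}{231619} \approx 1.727 \cdot 10^{-5}$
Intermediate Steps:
$N{\left(C \right)} = 4$ ($N{\left(C \right)} = 5 - \left(5 - 4\right) = 5 - 1 = 4$)
$m{\left(a,h \right)} = -1 + 18 a h$ ($m{\left(a,h \right)} = -7 + \left(18 a h + 6\right) = -7 + \left(6 + 18 a h\right) = -1 + 18 a h$)
$W{\left(c,T \right)} = T \left(1 + \frac{c}{4}\right)$ ($W{\left(c,T \right)} = T \left(\frac{c}{4} + \frac{T}{T}\right) = T \left(c \frac{1}{4} + 1\right) = T \left(\frac{c}{4} + 1\right) = T \left(1 + \frac{c}{4}\right)$)
$\frac{1}{W{\left(-71,m{\left(-12,16 \right)} \right)}} = \frac{1}{\frac{1}{4} \left(-1 + 18 \left(-12\right) 16\right) \left(4 - 71\right)} = \frac{1}{\frac{1}{4} \left(-1 - 3456\right) \left(-67\right)} = \frac{1}{\frac{1}{4} \left(-3457\right) \left(-67\right)} = \frac{1}{\frac{231619}{4}} = \frac{4}{231619}$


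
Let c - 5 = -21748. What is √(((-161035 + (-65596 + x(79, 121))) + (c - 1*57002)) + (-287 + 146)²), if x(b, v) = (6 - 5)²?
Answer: I*√285494 ≈ 534.32*I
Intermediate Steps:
c = -21743 (c = 5 - 21748 = -21743)
x(b, v) = 1 (x(b, v) = 1² = 1)
√(((-161035 + (-65596 + x(79, 121))) + (c - 1*57002)) + (-287 + 146)²) = √(((-161035 + (-65596 + 1)) + (-21743 - 1*57002)) + (-287 + 146)²) = √(((-161035 - 65595) + (-21743 - 57002)) + (-141)²) = √((-226630 - 78745) + 19881) = √(-305375 + 19881) = √(-285494) = I*√285494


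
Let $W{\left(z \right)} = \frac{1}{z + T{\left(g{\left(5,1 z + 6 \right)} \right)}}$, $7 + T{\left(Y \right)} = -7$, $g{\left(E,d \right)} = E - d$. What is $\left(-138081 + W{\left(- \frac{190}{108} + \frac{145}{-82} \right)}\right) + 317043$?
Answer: $\frac{3472398579}{19403} \approx 1.7896 \cdot 10^{5}$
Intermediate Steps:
$T{\left(Y \right)} = -14$ ($T{\left(Y \right)} = -7 - 7 = -14$)
$W{\left(z \right)} = \frac{1}{-14 + z}$ ($W{\left(z \right)} = \frac{1}{z - 14} = \frac{1}{-14 + z}$)
$\left(-138081 + W{\left(- \frac{190}{108} + \frac{145}{-82} \right)}\right) + 317043 = \left(-138081 + \frac{1}{-14 + \left(- \frac{190}{108} + \frac{145}{-82}\right)}\right) + 317043 = \left(-138081 + \frac{1}{-14 + \left(\left(-190\right) \frac{1}{108} + 145 \left(- \frac{1}{82}\right)\right)}\right) + 317043 = \left(-138081 + \frac{1}{-14 - \frac{3905}{1107}}\right) + 317043 = \left(-138081 + \frac{1}{- \frac{19403}{1107}}\right) + 317043 = \left(-138081 - \frac{1107}{19403}\right) + 317043 = - \frac{2679186750}{19403} + 317043 = \frac{3472398579}{19403}$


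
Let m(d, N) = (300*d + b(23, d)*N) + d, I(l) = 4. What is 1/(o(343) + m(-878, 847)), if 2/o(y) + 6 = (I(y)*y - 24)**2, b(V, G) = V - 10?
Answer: -908549/230105479582 ≈ -3.9484e-6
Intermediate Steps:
b(V, G) = -10 + V
m(d, N) = 13*N + 301*d (m(d, N) = (300*d + (-10 + 23)*N) + d = (300*d + 13*N) + d = (13*N + 300*d) + d = 13*N + 301*d)
o(y) = 2/(-6 + (-24 + 4*y)**2) (o(y) = 2/(-6 + (4*y - 24)**2) = 2/(-6 + (-24 + 4*y)**2))
1/(o(343) + m(-878, 847)) = 1/(1/(-3 + 8*(-6 + 343)**2) + (13*847 + 301*(-878))) = 1/(1/(-3 + 8*337**2) + (11011 - 264278)) = 1/(1/(-3 + 8*113569) - 253267) = 1/(1/(-3 + 908552) - 253267) = 1/(1/908549 - 253267) = 1/(-230105479582/908549) = -908549/230105479582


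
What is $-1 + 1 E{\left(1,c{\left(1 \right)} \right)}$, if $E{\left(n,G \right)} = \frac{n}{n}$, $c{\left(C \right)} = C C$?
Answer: $0$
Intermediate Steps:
$c{\left(C \right)} = C^{2}$
$E{\left(n,G \right)} = 1$
$-1 + 1 E{\left(1,c{\left(1 \right)} \right)} = -1 + 1 \cdot 1 = -1 + 1 = 0$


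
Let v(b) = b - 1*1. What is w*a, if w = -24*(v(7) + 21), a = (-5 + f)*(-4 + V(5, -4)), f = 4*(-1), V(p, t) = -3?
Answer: -40824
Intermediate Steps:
v(b) = -1 + b (v(b) = b - 1 = -1 + b)
f = -4
a = 63 (a = (-5 - 4)*(-4 - 3) = -9*(-7) = 63)
w = -648 (w = -24*((-1 + 7) + 21) = -24*(6 + 21) = -24*27 = -648)
w*a = -648*63 = -40824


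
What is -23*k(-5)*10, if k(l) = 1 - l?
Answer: -1380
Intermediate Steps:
-23*k(-5)*10 = -23*(1 - 1*(-5))*10 = -23*(1 + 5)*10 = -23*6*10 = -138*10 = -1380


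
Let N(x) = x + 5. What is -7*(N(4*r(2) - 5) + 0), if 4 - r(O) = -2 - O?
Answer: -224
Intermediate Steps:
r(O) = 6 + O (r(O) = 4 - (-2 - O) = 4 + (2 + O) = 6 + O)
N(x) = 5 + x
-7*(N(4*r(2) - 5) + 0) = -7*((5 + (4*(6 + 2) - 5)) + 0) = -7*((5 + (4*8 - 5)) + 0) = -7*((5 + (32 - 5)) + 0) = -7*((5 + 27) + 0) = -7*(32 + 0) = -7*32 = -224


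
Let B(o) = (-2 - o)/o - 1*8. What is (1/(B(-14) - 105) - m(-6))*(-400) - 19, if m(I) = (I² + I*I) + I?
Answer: 21028457/797 ≈ 26385.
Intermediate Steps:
m(I) = I + 2*I² (m(I) = (I² + I²) + I = 2*I² + I = I + 2*I²)
B(o) = -8 + (-2 - o)/o (B(o) = (-2 - o)/o - 8 = -8 + (-2 - o)/o)
(1/(B(-14) - 105) - m(-6))*(-400) - 19 = (1/((-9 - 2/(-14)) - 105) - (-6)*(1 + 2*(-6)))*(-400) - 19 = (1/((-9 - 2*(-1/14)) - 105) - (-6)*(1 - 12))*(-400) - 19 = (1/((-9 + ⅐) - 105) - (-6)*(-11))*(-400) - 19 = (1/(-62/7 - 105) - 1*66)*(-400) - 19 = (1/(-797/7) - 66)*(-400) - 19 = (-7/797 - 66)*(-400) - 19 = -52609/797*(-400) - 19 = 21043600/797 - 19 = 21028457/797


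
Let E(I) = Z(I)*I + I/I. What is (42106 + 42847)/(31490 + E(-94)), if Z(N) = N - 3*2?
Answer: 84953/40891 ≈ 2.0775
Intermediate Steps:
Z(N) = -6 + N (Z(N) = N - 6 = -6 + N)
E(I) = 1 + I*(-6 + I) (E(I) = (-6 + I)*I + I/I = I*(-6 + I) + 1 = 1 + I*(-6 + I))
(42106 + 42847)/(31490 + E(-94)) = (42106 + 42847)/(31490 + (1 - 94*(-6 - 94))) = 84953/(31490 + (1 - 94*(-100))) = 84953/(31490 + (1 + 9400)) = 84953/(31490 + 9401) = 84953/40891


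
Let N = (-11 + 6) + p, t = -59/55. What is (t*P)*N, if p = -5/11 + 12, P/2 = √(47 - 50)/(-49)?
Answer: 8496*I*√3/29645 ≈ 0.49639*I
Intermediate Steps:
P = -2*I*√3/49 (P = 2*(√(47 - 50)/(-49)) = 2*(√(-3)*(-1/49)) = 2*((I*√3)*(-1/49)) = 2*(-I*√3/49) = -2*I*√3/49 ≈ -0.070696*I)
p = 127/11 (p = -5*1/11 + 12 = -5/11 + 12 = 127/11 ≈ 11.545)
t = -59/55 (t = -59*1/55 = -59/55 ≈ -1.0727)
N = 72/11 (N = (-11 + 6) + 127/11 = -5 + 127/11 = 72/11 ≈ 6.5455)
(t*P)*N = -(-118)*I*√3/2695*(72/11) = (118*I*√3/2695)*(72/11) = 8496*I*√3/29645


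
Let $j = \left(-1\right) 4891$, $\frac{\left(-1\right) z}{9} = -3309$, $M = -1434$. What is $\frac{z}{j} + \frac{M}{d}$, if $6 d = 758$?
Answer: $- \frac{32328081}{1853689} \approx -17.44$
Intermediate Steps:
$z = 29781$ ($z = \left(-9\right) \left(-3309\right) = 29781$)
$d = \frac{379}{3}$ ($d = \frac{1}{6} \cdot 758 = \frac{379}{3} \approx 126.33$)
$j = -4891$
$\frac{z}{j} + \frac{M}{d} = \frac{29781}{-4891} - \frac{1434}{\frac{379}{3}} = 29781 \left(- \frac{1}{4891}\right) - \frac{4302}{379} = - \frac{29781}{4891} - \frac{4302}{379} = - \frac{32328081}{1853689}$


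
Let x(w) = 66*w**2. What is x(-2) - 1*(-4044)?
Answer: 4308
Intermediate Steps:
x(-2) - 1*(-4044) = 66*(-2)**2 - 1*(-4044) = 66*4 + 4044 = 264 + 4044 = 4308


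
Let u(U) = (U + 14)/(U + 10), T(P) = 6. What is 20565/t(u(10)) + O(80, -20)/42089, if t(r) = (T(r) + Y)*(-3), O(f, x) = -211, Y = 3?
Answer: -96173998/126267 ≈ -761.67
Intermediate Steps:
u(U) = (14 + U)/(10 + U)
t(r) = -27 (t(r) = (6 + 3)*(-3) = 9*(-3) = -27)
20565/t(u(10)) + O(80, -20)/42089 = 20565/(-27) - 211/42089 = 20565*(-1/27) - 211*1/42089 = -2285/3 - 211/42089 = -96173998/126267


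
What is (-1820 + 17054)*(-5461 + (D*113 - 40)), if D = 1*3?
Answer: -78637908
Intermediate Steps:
D = 3
(-1820 + 17054)*(-5461 + (D*113 - 40)) = (-1820 + 17054)*(-5461 + (3*113 - 40)) = 15234*(-5461 + (339 - 40)) = 15234*(-5461 + 299) = 15234*(-5162) = -78637908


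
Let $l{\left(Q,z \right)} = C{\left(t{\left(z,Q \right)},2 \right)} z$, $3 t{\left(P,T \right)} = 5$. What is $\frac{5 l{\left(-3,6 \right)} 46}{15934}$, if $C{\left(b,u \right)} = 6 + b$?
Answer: $\frac{5290}{7967} \approx 0.66399$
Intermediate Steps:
$t{\left(P,T \right)} = \frac{5}{3}$ ($t{\left(P,T \right)} = \frac{1}{3} \cdot 5 = \frac{5}{3}$)
$l{\left(Q,z \right)} = \frac{23 z}{3}$ ($l{\left(Q,z \right)} = \left(6 + \frac{5}{3}\right) z = \frac{23 z}{3}$)
$\frac{5 l{\left(-3,6 \right)} 46}{15934} = \frac{5 \cdot \frac{23}{3} \cdot 6 \cdot 46}{15934} = 5 \cdot 46 \cdot 46 \cdot \frac{1}{15934} = 230 \cdot 46 \cdot \frac{1}{15934} = 10580 \cdot \frac{1}{15934} = \frac{5290}{7967}$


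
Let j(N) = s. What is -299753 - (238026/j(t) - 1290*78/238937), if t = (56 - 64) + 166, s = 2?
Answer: -100058591122/238937 ≈ -4.1877e+5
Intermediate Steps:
t = 158 (t = -8 + 166 = 158)
j(N) = 2
-299753 - (238026/j(t) - 1290*78/238937) = -299753 - (238026/2 - 1290*78/238937) = -299753 - (238026*(½) - 100620*1/238937) = -299753 - (119013 - 100620/238937) = -299753 - 1*28436508561/238937 = -299753 - 28436508561/238937 = -100058591122/238937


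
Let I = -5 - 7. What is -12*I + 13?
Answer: 157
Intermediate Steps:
I = -12
-12*I + 13 = -12*(-12) + 13 = 144 + 13 = 157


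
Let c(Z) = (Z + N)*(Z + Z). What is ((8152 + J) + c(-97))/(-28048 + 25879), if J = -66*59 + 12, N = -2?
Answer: -23476/2169 ≈ -10.823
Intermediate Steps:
J = -3882 (J = -3894 + 12 = -3882)
c(Z) = 2*Z*(-2 + Z) (c(Z) = (Z - 2)*(Z + Z) = (-2 + Z)*(2*Z) = 2*Z*(-2 + Z))
((8152 + J) + c(-97))/(-28048 + 25879) = ((8152 - 3882) + 2*(-97)*(-2 - 97))/(-28048 + 25879) = (4270 + 2*(-97)*(-99))/(-2169) = (4270 + 19206)*(-1/2169) = 23476*(-1/2169) = -23476/2169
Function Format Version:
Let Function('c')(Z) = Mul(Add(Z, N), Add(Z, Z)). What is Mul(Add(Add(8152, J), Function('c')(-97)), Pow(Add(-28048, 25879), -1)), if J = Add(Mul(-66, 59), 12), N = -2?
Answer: Rational(-23476, 2169) ≈ -10.823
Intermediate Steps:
J = -3882 (J = Add(-3894, 12) = -3882)
Function('c')(Z) = Mul(2, Z, Add(-2, Z)) (Function('c')(Z) = Mul(Add(Z, -2), Add(Z, Z)) = Mul(Add(-2, Z), Mul(2, Z)) = Mul(2, Z, Add(-2, Z)))
Mul(Add(Add(8152, J), Function('c')(-97)), Pow(Add(-28048, 25879), -1)) = Mul(Add(Add(8152, -3882), Mul(2, -97, Add(-2, -97))), Pow(Add(-28048, 25879), -1)) = Mul(Add(4270, Mul(2, -97, -99)), Pow(-2169, -1)) = Mul(Add(4270, 19206), Rational(-1, 2169)) = Mul(23476, Rational(-1, 2169)) = Rational(-23476, 2169)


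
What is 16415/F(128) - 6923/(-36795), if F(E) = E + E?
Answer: 605762213/9419520 ≈ 64.309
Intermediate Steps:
F(E) = 2*E
16415/F(128) - 6923/(-36795) = 16415/((2*128)) - 6923/(-36795) = 16415/256 - 6923*(-1/36795) = 16415*(1/256) + 6923/36795 = 16415/256 + 6923/36795 = 605762213/9419520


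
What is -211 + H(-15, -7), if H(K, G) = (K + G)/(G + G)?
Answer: -1466/7 ≈ -209.43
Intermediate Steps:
H(K, G) = (G + K)/(2*G) (H(K, G) = (G + K)/((2*G)) = (G + K)*(1/(2*G)) = (G + K)/(2*G))
-211 + H(-15, -7) = -211 + (½)*(-7 - 15)/(-7) = -211 + (½)*(-⅐)*(-22) = -211 + 11/7 = -1466/7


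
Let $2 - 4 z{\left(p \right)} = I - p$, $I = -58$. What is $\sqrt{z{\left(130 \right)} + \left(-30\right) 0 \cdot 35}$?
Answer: $\frac{\sqrt{190}}{2} \approx 6.892$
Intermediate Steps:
$z{\left(p \right)} = 15 + \frac{p}{4}$ ($z{\left(p \right)} = \frac{1}{2} - \frac{-58 - p}{4} = \frac{1}{2} + \left(\frac{29}{2} + \frac{p}{4}\right) = 15 + \frac{p}{4}$)
$\sqrt{z{\left(130 \right)} + \left(-30\right) 0 \cdot 35} = \sqrt{\left(15 + \frac{1}{4} \cdot 130\right) + \left(-30\right) 0 \cdot 35} = \sqrt{\left(15 + \frac{65}{2}\right) + 0 \cdot 35} = \sqrt{\frac{95}{2} + 0} = \sqrt{\frac{95}{2}} = \frac{\sqrt{190}}{2}$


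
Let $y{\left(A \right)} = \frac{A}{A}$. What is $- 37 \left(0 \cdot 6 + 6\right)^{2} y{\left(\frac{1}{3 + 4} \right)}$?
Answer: $-1332$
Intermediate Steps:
$y{\left(A \right)} = 1$
$- 37 \left(0 \cdot 6 + 6\right)^{2} y{\left(\frac{1}{3 + 4} \right)} = - 37 \left(0 \cdot 6 + 6\right)^{2} \cdot 1 = - 37 \left(0 + 6\right)^{2} \cdot 1 = - 37 \cdot 6^{2} \cdot 1 = \left(-37\right) 36 \cdot 1 = \left(-1332\right) 1 = -1332$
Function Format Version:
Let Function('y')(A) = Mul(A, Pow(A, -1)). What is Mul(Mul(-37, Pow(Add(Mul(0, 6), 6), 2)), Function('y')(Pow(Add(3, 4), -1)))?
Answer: -1332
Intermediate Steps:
Function('y')(A) = 1
Mul(Mul(-37, Pow(Add(Mul(0, 6), 6), 2)), Function('y')(Pow(Add(3, 4), -1))) = Mul(Mul(-37, Pow(Add(Mul(0, 6), 6), 2)), 1) = Mul(Mul(-37, Pow(Add(0, 6), 2)), 1) = Mul(Mul(-37, Pow(6, 2)), 1) = Mul(Mul(-37, 36), 1) = Mul(-1332, 1) = -1332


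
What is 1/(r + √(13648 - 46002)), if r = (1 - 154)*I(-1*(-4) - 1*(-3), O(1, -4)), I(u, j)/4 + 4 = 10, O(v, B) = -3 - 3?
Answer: -1836/6757969 - I*√32354/13515938 ≈ -0.00027168 - 1.3308e-5*I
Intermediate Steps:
O(v, B) = -6
I(u, j) = 24 (I(u, j) = -16 + 4*10 = -16 + 40 = 24)
r = -3672 (r = (1 - 154)*24 = -153*24 = -3672)
1/(r + √(13648 - 46002)) = 1/(-3672 + √(13648 - 46002)) = 1/(-3672 + √(-32354)) = 1/(-3672 + I*√32354)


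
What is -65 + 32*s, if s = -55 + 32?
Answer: -801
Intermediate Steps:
s = -23
-65 + 32*s = -65 + 32*(-23) = -65 - 736 = -801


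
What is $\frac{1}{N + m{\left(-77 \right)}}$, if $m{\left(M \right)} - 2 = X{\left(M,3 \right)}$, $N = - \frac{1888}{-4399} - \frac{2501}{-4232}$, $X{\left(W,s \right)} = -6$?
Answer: $- \frac{18616568}{55474357} \approx -0.33559$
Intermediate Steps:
$N = \frac{18991915}{18616568}$ ($N = \left(-1888\right) \left(- \frac{1}{4399}\right) - - \frac{2501}{4232} = \frac{1888}{4399} + \frac{2501}{4232} = \frac{18991915}{18616568} \approx 1.0202$)
$m{\left(M \right)} = -4$ ($m{\left(M \right)} = 2 - 6 = -4$)
$\frac{1}{N + m{\left(-77 \right)}} = \frac{1}{\frac{18991915}{18616568} - 4} = \frac{1}{- \frac{55474357}{18616568}} = - \frac{18616568}{55474357}$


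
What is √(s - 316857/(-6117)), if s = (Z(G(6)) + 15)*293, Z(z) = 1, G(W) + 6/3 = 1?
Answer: √19705815589/2039 ≈ 68.846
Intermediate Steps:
G(W) = -1 (G(W) = -2 + 1 = -1)
s = 4688 (s = (1 + 15)*293 = 16*293 = 4688)
√(s - 316857/(-6117)) = √(4688 - 316857/(-6117)) = √(4688 - 316857*(-1/6117)) = √(4688 + 105619/2039) = √(9664451/2039) = √19705815589/2039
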